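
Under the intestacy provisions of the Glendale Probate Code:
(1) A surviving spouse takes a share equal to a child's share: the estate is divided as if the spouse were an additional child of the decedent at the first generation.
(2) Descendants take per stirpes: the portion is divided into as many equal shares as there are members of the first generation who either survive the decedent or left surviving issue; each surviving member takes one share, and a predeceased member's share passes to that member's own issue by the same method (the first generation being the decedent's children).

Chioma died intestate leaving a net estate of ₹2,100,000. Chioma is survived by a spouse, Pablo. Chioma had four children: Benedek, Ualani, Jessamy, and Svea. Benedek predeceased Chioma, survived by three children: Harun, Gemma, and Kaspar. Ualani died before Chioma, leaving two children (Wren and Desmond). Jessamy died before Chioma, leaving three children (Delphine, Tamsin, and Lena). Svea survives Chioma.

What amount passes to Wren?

The spouse counts as an additional share at the children's level, so there are 5 primary shares of ₹420,000. Pablo takes one such share (₹420,000).
The children's combined portion (₹1,680,000) is divided into 4 shares of ₹420,000: Svea takes ₹420,000; Benedek's ₹420,000 share passes to Benedek's issue; Ualani's ₹420,000 share passes to Ualani's issue; Jessamy's ₹420,000 share passes to Jessamy's issue.
Benedek's share (₹420,000) is divided into 3 shares of ₹140,000: Harun, Gemma, and Kaspar each take ₹140,000.
Ualani's share (₹420,000) is divided into 2 shares of ₹210,000: Wren and Desmond each take ₹210,000.
Jessamy's share (₹420,000) is divided into 3 shares of ₹140,000: Delphine, Tamsin, and Lena each take ₹140,000.

Wren receives ₹210,000.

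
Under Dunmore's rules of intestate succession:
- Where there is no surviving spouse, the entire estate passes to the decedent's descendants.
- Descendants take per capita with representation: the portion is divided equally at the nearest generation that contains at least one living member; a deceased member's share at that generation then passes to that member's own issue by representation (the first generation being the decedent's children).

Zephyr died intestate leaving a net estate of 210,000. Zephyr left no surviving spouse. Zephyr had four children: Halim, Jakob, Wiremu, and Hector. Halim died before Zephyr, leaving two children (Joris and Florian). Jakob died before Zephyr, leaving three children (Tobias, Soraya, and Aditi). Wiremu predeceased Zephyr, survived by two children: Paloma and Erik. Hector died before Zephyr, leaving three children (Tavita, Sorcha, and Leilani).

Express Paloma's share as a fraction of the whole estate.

Paloma receives 1/10 of the estate.

The entire 210,000 passes to the descendants.
No child survives, so the initial division is made at the grandchildren's generation.
That amount (210,000) is divided into 10 shares of 21,000: Joris, Florian, Tobias, Soraya, Aditi, Paloma, Erik, Tavita, Sorcha, and Leilani each take 21,000.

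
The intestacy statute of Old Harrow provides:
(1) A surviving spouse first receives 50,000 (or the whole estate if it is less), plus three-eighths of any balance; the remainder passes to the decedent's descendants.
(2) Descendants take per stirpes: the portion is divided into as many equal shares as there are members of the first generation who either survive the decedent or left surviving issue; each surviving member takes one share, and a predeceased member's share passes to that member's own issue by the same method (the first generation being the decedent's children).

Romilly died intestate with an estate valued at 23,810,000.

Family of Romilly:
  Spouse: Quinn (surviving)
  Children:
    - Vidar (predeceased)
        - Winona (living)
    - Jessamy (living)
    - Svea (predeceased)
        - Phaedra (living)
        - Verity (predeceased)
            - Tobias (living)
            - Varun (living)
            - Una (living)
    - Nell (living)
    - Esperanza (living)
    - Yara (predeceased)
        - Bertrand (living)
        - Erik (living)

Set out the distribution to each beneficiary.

Quinn: 8,960,000; Winona: 2,475,000; Jessamy: 2,475,000; Phaedra: 1,237,500; Tobias: 412,500; Varun: 412,500; Una: 412,500; Nell: 2,475,000; Esperanza: 2,475,000; Bertrand: 1,237,500; Erik: 1,237,500

Quinn first takes 50,000, leaving a balance of 23,760,000. Quinn then takes three-eighths of the balance (8,910,000), for a total of 8,960,000. The remaining 14,850,000 passes to the descendants.
The descendants' portion (14,850,000) is divided into 6 shares of 2,475,000: Jessamy, Nell, and Esperanza each take 2,475,000; Vidar's 2,475,000 share passes to Vidar's issue; Svea's 2,475,000 share passes to Svea's issue; Yara's 2,475,000 share passes to Yara's issue.
Vidar's share (2,475,000) passes entirely to Winona.
Svea's share (2,475,000) is divided into 2 shares of 1,237,500: Phaedra takes 1,237,500; Verity's 1,237,500 share passes to Verity's issue.
Verity's share (1,237,500) is divided into 3 shares of 412,500: Tobias, Varun, and Una each take 412,500.
Yara's share (2,475,000) is divided into 2 shares of 1,237,500: Bertrand and Erik each take 1,237,500.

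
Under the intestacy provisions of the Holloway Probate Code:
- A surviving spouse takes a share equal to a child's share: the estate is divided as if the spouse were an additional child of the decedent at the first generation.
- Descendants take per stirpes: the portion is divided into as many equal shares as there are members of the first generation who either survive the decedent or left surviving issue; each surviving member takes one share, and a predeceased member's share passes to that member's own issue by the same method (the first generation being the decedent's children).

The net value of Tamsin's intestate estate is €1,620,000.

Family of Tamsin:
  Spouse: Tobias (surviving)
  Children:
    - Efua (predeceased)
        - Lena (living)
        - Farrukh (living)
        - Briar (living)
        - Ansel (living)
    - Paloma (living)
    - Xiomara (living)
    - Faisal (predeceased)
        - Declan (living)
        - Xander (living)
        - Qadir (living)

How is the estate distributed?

Tobias: €324,000; Lena: €81,000; Farrukh: €81,000; Briar: €81,000; Ansel: €81,000; Paloma: €324,000; Xiomara: €324,000; Declan: €108,000; Xander: €108,000; Qadir: €108,000

The spouse counts as an additional share at the children's level, so there are 5 primary shares of €324,000. Tobias takes one such share (€324,000).
The children's combined portion (€1,296,000) is divided into 4 shares of €324,000: Paloma and Xiomara each take €324,000; Efua's €324,000 share passes to Efua's issue; Faisal's €324,000 share passes to Faisal's issue.
Efua's share (€324,000) is divided into 4 shares of €81,000: Lena, Farrukh, Briar, and Ansel each take €81,000.
Faisal's share (€324,000) is divided into 3 shares of €108,000: Declan, Xander, and Qadir each take €108,000.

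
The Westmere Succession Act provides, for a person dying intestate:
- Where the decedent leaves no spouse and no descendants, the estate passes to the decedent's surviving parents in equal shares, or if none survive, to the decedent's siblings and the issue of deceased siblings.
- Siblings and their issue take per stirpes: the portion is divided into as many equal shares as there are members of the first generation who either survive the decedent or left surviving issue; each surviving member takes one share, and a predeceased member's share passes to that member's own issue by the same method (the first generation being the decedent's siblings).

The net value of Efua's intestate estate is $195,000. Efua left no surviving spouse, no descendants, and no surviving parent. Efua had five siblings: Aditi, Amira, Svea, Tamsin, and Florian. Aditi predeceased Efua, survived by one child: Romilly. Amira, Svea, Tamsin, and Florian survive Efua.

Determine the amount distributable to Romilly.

The entire $195,000 passes to the siblings and their issue.
That amount ($195,000) is divided into 5 shares of $39,000: Amira, Svea, Tamsin, and Florian each take $39,000; Aditi's $39,000 share passes to Aditi's issue.
Aditi's share ($39,000) passes entirely to Romilly.

Romilly receives $39,000.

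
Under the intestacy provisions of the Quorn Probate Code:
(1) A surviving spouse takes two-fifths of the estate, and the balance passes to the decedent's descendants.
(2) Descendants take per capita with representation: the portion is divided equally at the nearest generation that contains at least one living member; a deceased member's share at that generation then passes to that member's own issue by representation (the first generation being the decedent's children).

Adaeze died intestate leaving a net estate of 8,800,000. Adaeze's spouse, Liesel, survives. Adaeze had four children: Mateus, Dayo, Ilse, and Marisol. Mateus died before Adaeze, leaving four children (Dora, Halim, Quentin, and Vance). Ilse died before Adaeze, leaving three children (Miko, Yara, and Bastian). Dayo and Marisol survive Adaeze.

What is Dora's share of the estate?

Dora receives 330,000.

Liesel takes two-fifths of 8,800,000 = 3,520,000. The remaining 5,280,000 passes to the descendants.
The descendants' portion (5,280,000) is divided into 4 shares of 1,320,000: Dayo and Marisol each take 1,320,000; Mateus's 1,320,000 share passes to Mateus's issue; Ilse's 1,320,000 share passes to Ilse's issue.
Mateus's share (1,320,000) is divided into 4 shares of 330,000: Dora, Halim, Quentin, and Vance each take 330,000.
Ilse's share (1,320,000) is divided into 3 shares of 440,000: Miko, Yara, and Bastian each take 440,000.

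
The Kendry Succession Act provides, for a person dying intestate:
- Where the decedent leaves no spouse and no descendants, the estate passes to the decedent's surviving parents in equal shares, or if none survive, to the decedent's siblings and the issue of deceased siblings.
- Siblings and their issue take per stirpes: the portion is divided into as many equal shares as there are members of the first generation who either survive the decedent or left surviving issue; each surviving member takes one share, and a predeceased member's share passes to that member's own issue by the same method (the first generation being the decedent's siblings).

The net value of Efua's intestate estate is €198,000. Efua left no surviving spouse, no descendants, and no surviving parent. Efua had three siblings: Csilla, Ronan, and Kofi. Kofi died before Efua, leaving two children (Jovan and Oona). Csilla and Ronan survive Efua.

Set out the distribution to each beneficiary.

The entire €198,000 passes to the siblings and their issue.
That amount (€198,000) is divided into 3 shares of €66,000: Csilla and Ronan each take €66,000; Kofi's €66,000 share passes to Kofi's issue.
Kofi's share (€66,000) is divided into 2 shares of €33,000: Jovan and Oona each take €33,000.

Csilla: €66,000; Ronan: €66,000; Jovan: €33,000; Oona: €33,000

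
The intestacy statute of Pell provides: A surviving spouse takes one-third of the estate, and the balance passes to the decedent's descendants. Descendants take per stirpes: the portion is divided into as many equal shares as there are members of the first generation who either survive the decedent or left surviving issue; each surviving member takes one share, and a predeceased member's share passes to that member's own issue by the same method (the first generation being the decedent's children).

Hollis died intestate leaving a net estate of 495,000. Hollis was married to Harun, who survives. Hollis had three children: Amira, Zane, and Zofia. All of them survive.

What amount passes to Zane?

Harun takes one-third of 495,000 = 165,000. The remaining 330,000 passes to the descendants.
The descendants' portion (330,000) is divided into 3 shares of 110,000: Amira, Zane, and Zofia each take 110,000.

Zane receives 110,000.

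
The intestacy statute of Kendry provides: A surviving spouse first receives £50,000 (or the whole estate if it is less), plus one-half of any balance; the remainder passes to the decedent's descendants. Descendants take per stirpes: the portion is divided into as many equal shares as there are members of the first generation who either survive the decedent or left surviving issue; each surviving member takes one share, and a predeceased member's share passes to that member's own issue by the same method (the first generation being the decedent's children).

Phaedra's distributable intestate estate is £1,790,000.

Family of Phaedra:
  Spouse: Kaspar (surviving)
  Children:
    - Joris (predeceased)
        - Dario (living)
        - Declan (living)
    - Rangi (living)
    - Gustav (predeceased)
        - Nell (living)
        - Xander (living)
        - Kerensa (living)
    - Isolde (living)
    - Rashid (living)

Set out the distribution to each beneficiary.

Kaspar first takes £50,000, leaving a balance of £1,740,000. Kaspar then takes one-half of the balance (£870,000), for a total of £920,000. The remaining £870,000 passes to the descendants.
The descendants' portion (£870,000) is divided into 5 shares of £174,000: Rangi, Isolde, and Rashid each take £174,000; Joris's £174,000 share passes to Joris's issue; Gustav's £174,000 share passes to Gustav's issue.
Joris's share (£174,000) is divided into 2 shares of £87,000: Dario and Declan each take £87,000.
Gustav's share (£174,000) is divided into 3 shares of £58,000: Nell, Xander, and Kerensa each take £58,000.

Kaspar: £920,000; Dario: £87,000; Declan: £87,000; Rangi: £174,000; Nell: £58,000; Xander: £58,000; Kerensa: £58,000; Isolde: £174,000; Rashid: £174,000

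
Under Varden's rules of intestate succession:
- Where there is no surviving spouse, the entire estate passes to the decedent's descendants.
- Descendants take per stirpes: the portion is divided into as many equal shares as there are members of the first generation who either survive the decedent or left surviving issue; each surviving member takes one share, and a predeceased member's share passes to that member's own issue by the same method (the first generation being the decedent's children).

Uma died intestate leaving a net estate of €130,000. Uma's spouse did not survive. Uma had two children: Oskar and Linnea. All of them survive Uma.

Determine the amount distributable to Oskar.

Oskar receives €65,000.

The entire €130,000 passes to the descendants.
That amount (€130,000) is divided into 2 shares of €65,000: Oskar and Linnea each take €65,000.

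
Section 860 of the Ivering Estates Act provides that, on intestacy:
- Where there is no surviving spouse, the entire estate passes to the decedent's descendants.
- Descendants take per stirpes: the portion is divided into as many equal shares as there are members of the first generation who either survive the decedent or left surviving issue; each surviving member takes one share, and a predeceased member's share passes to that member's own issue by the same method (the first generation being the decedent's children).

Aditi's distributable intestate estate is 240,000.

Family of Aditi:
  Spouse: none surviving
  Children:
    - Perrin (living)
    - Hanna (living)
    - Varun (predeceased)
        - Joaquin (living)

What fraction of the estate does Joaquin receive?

Joaquin receives 1/3 of the estate.

The entire 240,000 passes to the descendants.
That amount (240,000) is divided into 3 shares of 80,000: Perrin and Hanna each take 80,000; Varun's 80,000 share passes to Varun's issue.
Varun's share (80,000) passes entirely to Joaquin.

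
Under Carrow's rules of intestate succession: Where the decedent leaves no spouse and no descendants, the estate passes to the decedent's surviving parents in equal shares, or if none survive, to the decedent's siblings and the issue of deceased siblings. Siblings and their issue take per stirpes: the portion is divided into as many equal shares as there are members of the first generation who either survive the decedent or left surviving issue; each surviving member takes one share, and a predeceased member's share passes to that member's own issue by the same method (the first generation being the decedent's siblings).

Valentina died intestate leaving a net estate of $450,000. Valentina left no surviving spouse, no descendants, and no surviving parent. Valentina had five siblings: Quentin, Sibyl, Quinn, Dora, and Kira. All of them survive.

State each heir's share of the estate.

The entire $450,000 passes to the siblings and their issue.
That amount ($450,000) is divided into 5 shares of $90,000: Quentin, Sibyl, Quinn, Dora, and Kira each take $90,000.

Quentin: $90,000; Sibyl: $90,000; Quinn: $90,000; Dora: $90,000; Kira: $90,000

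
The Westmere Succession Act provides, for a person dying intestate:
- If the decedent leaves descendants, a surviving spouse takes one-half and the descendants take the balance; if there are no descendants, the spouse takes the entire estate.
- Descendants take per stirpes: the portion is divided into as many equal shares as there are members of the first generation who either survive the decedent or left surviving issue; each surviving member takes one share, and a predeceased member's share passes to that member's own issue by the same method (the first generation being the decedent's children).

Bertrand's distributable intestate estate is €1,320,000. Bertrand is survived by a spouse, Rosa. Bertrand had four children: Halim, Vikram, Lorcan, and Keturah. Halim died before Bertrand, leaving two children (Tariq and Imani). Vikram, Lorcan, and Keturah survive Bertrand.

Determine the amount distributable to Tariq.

Tariq receives €82,500.

Rosa takes one-half of €1,320,000 = €660,000. The remaining €660,000 passes to the descendants.
The descendants' portion (€660,000) is divided into 4 shares of €165,000: Vikram, Lorcan, and Keturah each take €165,000; Halim's €165,000 share passes to Halim's issue.
Halim's share (€165,000) is divided into 2 shares of €82,500: Tariq and Imani each take €82,500.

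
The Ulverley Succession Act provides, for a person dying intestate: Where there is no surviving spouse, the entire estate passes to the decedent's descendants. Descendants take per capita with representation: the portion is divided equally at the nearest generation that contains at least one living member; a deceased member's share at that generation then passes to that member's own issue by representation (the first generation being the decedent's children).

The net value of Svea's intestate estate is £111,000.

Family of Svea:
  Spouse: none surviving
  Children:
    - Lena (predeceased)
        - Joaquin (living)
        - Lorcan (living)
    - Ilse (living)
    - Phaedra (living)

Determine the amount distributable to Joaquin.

The entire £111,000 passes to the descendants.
That amount (£111,000) is divided into 3 shares of £37,000: Ilse and Phaedra each take £37,000; Lena's £37,000 share passes to Lena's issue.
Lena's share (£37,000) is divided into 2 shares of £18,500: Joaquin and Lorcan each take £18,500.

Joaquin receives £18,500.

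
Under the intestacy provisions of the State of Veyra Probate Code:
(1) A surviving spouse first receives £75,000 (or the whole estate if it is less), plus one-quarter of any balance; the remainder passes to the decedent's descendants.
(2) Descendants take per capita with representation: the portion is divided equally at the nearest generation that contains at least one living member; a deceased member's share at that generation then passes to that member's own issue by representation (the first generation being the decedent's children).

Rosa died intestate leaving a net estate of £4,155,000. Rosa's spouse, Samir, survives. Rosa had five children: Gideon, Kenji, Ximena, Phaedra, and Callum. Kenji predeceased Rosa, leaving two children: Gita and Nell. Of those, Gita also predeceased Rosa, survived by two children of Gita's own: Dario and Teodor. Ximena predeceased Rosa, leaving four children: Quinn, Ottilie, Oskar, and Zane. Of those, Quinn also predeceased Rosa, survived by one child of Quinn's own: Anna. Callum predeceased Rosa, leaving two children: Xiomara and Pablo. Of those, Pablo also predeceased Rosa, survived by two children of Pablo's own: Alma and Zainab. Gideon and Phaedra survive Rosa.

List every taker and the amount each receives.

Samir: £1,095,000; Gideon: £612,000; Dario: £153,000; Teodor: £153,000; Nell: £306,000; Anna: £153,000; Ottilie: £153,000; Oskar: £153,000; Zane: £153,000; Phaedra: £612,000; Xiomara: £306,000; Alma: £153,000; Zainab: £153,000

Samir first takes £75,000, leaving a balance of £4,080,000. Samir then takes one-quarter of the balance (£1,020,000), for a total of £1,095,000. The remaining £3,060,000 passes to the descendants.
The descendants' portion (£3,060,000) is divided into 5 shares of £612,000: Gideon and Phaedra each take £612,000; Kenji's £612,000 share passes to Kenji's issue; Ximena's £612,000 share passes to Ximena's issue; Callum's £612,000 share passes to Callum's issue.
Kenji's share (£612,000) is divided into 2 shares of £306,000: Nell takes £306,000; Gita's £306,000 share passes to Gita's issue.
Gita's share (£306,000) is divided into 2 shares of £153,000: Dario and Teodor each take £153,000.
Ximena's share (£612,000) is divided into 4 shares of £153,000: Ottilie, Oskar, and Zane each take £153,000; Quinn's £153,000 share passes to Quinn's issue.
Quinn's share (£153,000) passes entirely to Anna.
Callum's share (£612,000) is divided into 2 shares of £306,000: Xiomara takes £306,000; Pablo's £306,000 share passes to Pablo's issue.
Pablo's share (£306,000) is divided into 2 shares of £153,000: Alma and Zainab each take £153,000.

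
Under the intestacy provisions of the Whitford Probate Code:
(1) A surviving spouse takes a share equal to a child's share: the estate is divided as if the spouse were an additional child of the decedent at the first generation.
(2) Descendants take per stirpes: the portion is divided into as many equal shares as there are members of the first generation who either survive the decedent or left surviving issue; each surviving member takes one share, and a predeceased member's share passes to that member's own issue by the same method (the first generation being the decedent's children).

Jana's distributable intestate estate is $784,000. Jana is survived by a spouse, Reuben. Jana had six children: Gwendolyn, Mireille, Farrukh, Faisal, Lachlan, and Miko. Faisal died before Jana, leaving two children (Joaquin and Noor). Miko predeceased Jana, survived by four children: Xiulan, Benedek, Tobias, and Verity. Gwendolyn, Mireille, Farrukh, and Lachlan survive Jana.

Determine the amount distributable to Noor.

Noor receives $56,000.

The spouse counts as an additional share at the children's level, so there are 7 primary shares of $112,000. Reuben takes one such share ($112,000).
The children's combined portion ($672,000) is divided into 6 shares of $112,000: Gwendolyn, Mireille, Farrukh, and Lachlan each take $112,000; Faisal's $112,000 share passes to Faisal's issue; Miko's $112,000 share passes to Miko's issue.
Faisal's share ($112,000) is divided into 2 shares of $56,000: Joaquin and Noor each take $56,000.
Miko's share ($112,000) is divided into 4 shares of $28,000: Xiulan, Benedek, Tobias, and Verity each take $28,000.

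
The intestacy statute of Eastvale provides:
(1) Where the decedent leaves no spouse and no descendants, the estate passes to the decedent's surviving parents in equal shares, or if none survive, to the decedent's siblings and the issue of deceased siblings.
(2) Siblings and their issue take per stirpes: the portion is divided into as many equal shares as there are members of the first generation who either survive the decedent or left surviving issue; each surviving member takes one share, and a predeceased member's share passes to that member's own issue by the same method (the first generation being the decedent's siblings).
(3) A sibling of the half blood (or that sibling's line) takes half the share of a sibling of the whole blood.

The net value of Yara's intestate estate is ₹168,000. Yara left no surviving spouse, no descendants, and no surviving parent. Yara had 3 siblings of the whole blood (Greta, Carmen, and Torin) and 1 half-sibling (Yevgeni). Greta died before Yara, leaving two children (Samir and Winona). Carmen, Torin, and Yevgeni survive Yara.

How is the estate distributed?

The entire ₹168,000 passes to the siblings and their issue.
Counting each half-blood sibling's line as half a unit, there are 7/2 units in ₹168,000, so one unit is ₹48,000. Whole-blood lines (Greta, Carmen, and Torin) take ₹48,000 each; half-blood lines (Yevgeni) take ₹24,000 each.
Greta's share (₹48,000) is divided into 2 shares of ₹24,000: Samir and Winona each take ₹24,000.

Samir: ₹24,000; Winona: ₹24,000; Carmen: ₹48,000; Torin: ₹48,000; Yevgeni: ₹24,000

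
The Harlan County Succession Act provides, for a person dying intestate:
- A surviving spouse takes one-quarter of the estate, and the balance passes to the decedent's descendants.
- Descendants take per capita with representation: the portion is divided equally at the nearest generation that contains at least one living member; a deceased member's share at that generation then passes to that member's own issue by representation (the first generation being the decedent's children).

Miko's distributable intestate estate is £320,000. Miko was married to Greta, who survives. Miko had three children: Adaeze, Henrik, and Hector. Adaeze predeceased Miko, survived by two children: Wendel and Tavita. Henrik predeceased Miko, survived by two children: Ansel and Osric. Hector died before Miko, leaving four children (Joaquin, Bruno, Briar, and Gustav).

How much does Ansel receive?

Ansel receives £30,000.

Greta takes one-quarter of £320,000 = £80,000. The remaining £240,000 passes to the descendants.
No child survives, so the initial division is made at the grandchildren's generation.
The descendants' portion (£240,000) is divided into 8 shares of £30,000: Wendel, Tavita, Ansel, Osric, Joaquin, Bruno, Briar, and Gustav each take £30,000.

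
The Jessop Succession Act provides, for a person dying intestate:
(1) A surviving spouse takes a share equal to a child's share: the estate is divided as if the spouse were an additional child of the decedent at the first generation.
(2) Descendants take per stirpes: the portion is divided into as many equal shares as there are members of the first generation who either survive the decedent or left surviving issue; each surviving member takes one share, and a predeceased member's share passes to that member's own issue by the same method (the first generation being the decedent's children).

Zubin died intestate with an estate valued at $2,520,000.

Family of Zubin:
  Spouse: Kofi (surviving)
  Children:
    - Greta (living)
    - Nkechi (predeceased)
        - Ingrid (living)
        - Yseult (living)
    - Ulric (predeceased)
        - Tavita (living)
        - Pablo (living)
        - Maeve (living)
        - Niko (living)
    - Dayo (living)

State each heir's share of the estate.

The spouse counts as an additional share at the children's level, so there are 5 primary shares of $504,000. Kofi takes one such share ($504,000).
The children's combined portion ($2,016,000) is divided into 4 shares of $504,000: Greta and Dayo each take $504,000; Nkechi's $504,000 share passes to Nkechi's issue; Ulric's $504,000 share passes to Ulric's issue.
Nkechi's share ($504,000) is divided into 2 shares of $252,000: Ingrid and Yseult each take $252,000.
Ulric's share ($504,000) is divided into 4 shares of $126,000: Tavita, Pablo, Maeve, and Niko each take $126,000.

Kofi: $504,000; Greta: $504,000; Ingrid: $252,000; Yseult: $252,000; Tavita: $126,000; Pablo: $126,000; Maeve: $126,000; Niko: $126,000; Dayo: $504,000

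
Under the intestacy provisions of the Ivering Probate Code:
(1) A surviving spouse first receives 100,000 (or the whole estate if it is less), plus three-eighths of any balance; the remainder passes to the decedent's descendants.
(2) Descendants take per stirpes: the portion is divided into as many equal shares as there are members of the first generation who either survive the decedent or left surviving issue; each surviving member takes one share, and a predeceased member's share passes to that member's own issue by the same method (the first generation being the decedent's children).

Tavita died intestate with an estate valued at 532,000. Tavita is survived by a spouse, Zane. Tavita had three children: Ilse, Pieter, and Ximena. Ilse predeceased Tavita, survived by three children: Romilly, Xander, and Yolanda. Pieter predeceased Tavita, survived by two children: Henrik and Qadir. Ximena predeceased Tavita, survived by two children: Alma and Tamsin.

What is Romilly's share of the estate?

Zane first takes 100,000, leaving a balance of 432,000. Zane then takes three-eighths of the balance (162,000), for a total of 262,000. The remaining 270,000 passes to the descendants.
The descendants' portion (270,000) is divided into 3 shares of 90,000: Ilse's 90,000 share passes to Ilse's issue; Pieter's 90,000 share passes to Pieter's issue; Ximena's 90,000 share passes to Ximena's issue.
Ilse's share (90,000) is divided into 3 shares of 30,000: Romilly, Xander, and Yolanda each take 30,000.
Pieter's share (90,000) is divided into 2 shares of 45,000: Henrik and Qadir each take 45,000.
Ximena's share (90,000) is divided into 2 shares of 45,000: Alma and Tamsin each take 45,000.

Romilly receives 30,000.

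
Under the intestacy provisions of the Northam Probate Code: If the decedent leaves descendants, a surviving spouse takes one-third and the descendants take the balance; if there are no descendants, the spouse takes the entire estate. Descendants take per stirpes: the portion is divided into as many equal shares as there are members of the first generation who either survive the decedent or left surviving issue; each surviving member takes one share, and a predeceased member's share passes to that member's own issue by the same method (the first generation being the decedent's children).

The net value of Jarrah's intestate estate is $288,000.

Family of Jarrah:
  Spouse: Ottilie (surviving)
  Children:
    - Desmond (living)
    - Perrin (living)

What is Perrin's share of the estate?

Perrin receives $96,000.

Ottilie takes one-third of $288,000 = $96,000. The remaining $192,000 passes to the descendants.
The descendants' portion ($192,000) is divided into 2 shares of $96,000: Desmond and Perrin each take $96,000.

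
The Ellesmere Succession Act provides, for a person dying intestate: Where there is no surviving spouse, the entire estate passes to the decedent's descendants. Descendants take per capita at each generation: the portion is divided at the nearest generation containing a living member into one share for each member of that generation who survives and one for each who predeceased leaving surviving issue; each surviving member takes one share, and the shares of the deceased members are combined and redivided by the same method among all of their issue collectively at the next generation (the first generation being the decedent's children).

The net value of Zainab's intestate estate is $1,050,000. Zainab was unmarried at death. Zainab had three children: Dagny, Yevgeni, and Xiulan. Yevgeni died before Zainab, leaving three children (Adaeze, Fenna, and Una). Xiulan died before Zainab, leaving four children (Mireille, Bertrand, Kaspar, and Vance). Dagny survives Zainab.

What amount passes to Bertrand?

The entire $1,050,000 passes to the descendants.
That amount ($1,050,000) is divided at the children's generation into 3 shares of $350,000. Dagny takes $350,000. The 2 shares of the deceased (Yevgeni and Xiulan) are combined into a pool of $700,000.
That pool ($700,000) is divided at the grandchildren's generation equally among Adaeze, Fenna, Una, Mireille, Bertrand, Kaspar, and Vance: $100,000 each.

Bertrand receives $100,000.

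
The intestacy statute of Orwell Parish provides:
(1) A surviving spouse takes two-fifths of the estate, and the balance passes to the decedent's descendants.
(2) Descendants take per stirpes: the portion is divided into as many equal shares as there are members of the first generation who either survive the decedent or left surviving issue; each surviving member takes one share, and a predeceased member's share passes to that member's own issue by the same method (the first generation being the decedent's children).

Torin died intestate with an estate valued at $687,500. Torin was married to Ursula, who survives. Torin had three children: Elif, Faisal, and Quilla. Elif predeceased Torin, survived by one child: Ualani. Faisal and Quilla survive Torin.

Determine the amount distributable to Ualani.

Ursula takes two-fifths of $687,500 = $275,000. The remaining $412,500 passes to the descendants.
The descendants' portion ($412,500) is divided into 3 shares of $137,500: Faisal and Quilla each take $137,500; Elif's $137,500 share passes to Elif's issue.
Elif's share ($137,500) passes entirely to Ualani.

Ualani receives $137,500.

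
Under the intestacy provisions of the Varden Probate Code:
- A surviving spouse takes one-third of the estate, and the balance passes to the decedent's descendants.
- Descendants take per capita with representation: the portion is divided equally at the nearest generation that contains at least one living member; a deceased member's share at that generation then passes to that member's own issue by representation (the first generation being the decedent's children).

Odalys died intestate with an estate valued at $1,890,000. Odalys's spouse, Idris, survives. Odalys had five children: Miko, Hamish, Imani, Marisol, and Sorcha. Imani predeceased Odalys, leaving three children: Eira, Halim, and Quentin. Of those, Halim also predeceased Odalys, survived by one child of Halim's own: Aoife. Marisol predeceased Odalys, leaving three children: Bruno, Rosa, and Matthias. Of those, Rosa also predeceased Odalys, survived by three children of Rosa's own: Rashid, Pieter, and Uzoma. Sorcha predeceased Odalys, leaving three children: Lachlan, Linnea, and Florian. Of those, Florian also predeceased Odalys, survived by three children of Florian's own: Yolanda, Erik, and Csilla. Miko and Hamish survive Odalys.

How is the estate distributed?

Idris: $630,000; Miko: $252,000; Hamish: $252,000; Eira: $84,000; Aoife: $84,000; Quentin: $84,000; Bruno: $84,000; Rashid: $28,000; Pieter: $28,000; Uzoma: $28,000; Matthias: $84,000; Lachlan: $84,000; Linnea: $84,000; Yolanda: $28,000; Erik: $28,000; Csilla: $28,000

Idris takes one-third of $1,890,000 = $630,000. The remaining $1,260,000 passes to the descendants.
The descendants' portion ($1,260,000) is divided into 5 shares of $252,000: Miko and Hamish each take $252,000; Imani's $252,000 share passes to Imani's issue; Marisol's $252,000 share passes to Marisol's issue; Sorcha's $252,000 share passes to Sorcha's issue.
Imani's share ($252,000) is divided into 3 shares of $84,000: Eira and Quentin each take $84,000; Halim's $84,000 share passes to Halim's issue.
Halim's share ($84,000) passes entirely to Aoife.
Marisol's share ($252,000) is divided into 3 shares of $84,000: Bruno and Matthias each take $84,000; Rosa's $84,000 share passes to Rosa's issue.
Rosa's share ($84,000) is divided into 3 shares of $28,000: Rashid, Pieter, and Uzoma each take $28,000.
Sorcha's share ($252,000) is divided into 3 shares of $84,000: Lachlan and Linnea each take $84,000; Florian's $84,000 share passes to Florian's issue.
Florian's share ($84,000) is divided into 3 shares of $28,000: Yolanda, Erik, and Csilla each take $28,000.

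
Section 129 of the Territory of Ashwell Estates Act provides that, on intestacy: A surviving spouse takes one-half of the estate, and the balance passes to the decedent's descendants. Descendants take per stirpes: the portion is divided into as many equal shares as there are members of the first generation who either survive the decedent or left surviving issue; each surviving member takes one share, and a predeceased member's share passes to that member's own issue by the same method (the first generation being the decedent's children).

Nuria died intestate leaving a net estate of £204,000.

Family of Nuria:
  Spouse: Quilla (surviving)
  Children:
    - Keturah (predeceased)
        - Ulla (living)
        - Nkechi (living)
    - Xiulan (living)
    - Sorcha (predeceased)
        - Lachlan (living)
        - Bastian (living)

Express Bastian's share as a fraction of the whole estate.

Bastian receives 1/12 of the estate.

Quilla takes one-half of £204,000 = £102,000. The remaining £102,000 passes to the descendants.
The descendants' portion (£102,000) is divided into 3 shares of £34,000: Xiulan takes £34,000; Keturah's £34,000 share passes to Keturah's issue; Sorcha's £34,000 share passes to Sorcha's issue.
Keturah's share (£34,000) is divided into 2 shares of £17,000: Ulla and Nkechi each take £17,000.
Sorcha's share (£34,000) is divided into 2 shares of £17,000: Lachlan and Bastian each take £17,000.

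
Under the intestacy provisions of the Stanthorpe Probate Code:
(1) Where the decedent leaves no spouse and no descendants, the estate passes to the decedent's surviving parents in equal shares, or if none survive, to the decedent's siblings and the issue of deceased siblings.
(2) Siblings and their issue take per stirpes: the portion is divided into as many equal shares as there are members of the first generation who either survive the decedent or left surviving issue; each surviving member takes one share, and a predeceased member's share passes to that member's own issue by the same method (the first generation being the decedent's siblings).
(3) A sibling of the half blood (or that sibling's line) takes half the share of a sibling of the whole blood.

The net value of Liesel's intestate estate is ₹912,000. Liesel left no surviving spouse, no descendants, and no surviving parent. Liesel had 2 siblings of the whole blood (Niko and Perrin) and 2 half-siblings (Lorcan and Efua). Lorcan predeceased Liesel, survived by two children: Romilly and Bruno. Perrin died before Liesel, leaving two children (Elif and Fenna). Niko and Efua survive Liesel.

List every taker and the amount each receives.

The entire ₹912,000 passes to the siblings and their issue.
Counting each half-blood sibling's line as half a unit, there are 3 units in ₹912,000, so one unit is ₹304,000. Whole-blood lines (Niko and Perrin) take ₹304,000 each; half-blood lines (Lorcan and Efua) take ₹152,000 each.
Lorcan's share (₹152,000) is divided into 2 shares of ₹76,000: Romilly and Bruno each take ₹76,000.
Perrin's share (₹304,000) is divided into 2 shares of ₹152,000: Elif and Fenna each take ₹152,000.

Romilly: ₹76,000; Bruno: ₹76,000; Niko: ₹304,000; Elif: ₹152,000; Fenna: ₹152,000; Efua: ₹152,000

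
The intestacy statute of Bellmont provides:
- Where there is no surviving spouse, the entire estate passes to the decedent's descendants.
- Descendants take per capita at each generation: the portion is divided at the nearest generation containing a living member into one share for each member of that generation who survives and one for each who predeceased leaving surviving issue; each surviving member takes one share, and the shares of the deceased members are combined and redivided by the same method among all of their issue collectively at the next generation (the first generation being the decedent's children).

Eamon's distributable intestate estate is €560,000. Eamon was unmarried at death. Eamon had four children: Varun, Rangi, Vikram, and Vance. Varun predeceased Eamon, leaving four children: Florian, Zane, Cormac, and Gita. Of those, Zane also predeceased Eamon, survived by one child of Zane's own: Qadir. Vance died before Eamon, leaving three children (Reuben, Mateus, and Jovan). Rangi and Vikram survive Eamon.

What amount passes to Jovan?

Jovan receives €40,000.

The entire €560,000 passes to the descendants.
That amount (€560,000) is divided at the children's generation into 4 shares of €140,000. Rangi and Vikram each take €140,000. The 2 shares of the deceased (Varun and Vance) are combined into a pool of €280,000.
That pool (€280,000) is divided at the grandchildren's generation into 7 shares of €40,000. Florian, Cormac, Gita, Reuben, Mateus, and Jovan each take €40,000. The remaining share for the deceased Zane (€40,000) is carried to the next generation.
That pool (€40,000) passes entirely to Qadir, the sole taker at the great-grandchildren's generation.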